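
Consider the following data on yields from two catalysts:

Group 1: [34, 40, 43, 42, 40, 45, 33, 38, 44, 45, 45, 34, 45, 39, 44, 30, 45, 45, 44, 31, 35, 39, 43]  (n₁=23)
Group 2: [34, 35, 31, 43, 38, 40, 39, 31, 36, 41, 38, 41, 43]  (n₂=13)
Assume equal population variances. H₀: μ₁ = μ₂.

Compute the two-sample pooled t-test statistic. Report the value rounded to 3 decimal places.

x̄₁=40.130, s₁=5.012, n₁=23
x̄₂=37.692, s₂=4.070, n₂=13
s_p² = [22·5.012² + 12·4.070²]/34 = 22.0994
SE = √(s_p²·(1/23+1/13)) = 1.6312
t = (40.130−37.692)/1.6312 = 1.4947
df = 34

test statistic = 1.495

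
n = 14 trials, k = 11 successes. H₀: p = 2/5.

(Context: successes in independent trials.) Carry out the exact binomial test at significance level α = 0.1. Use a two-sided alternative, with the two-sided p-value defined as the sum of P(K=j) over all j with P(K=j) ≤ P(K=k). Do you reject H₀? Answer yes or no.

reject H₀: yes

Exact binomial: n=14, k=11, p₀=2/5=0.4000
P(X=j) = C(n,j)·p₀^j·(1−p₀)^(n−j); p = Σ P(X=j) over j with P(X=j) ≤ P(X=11)
p-value (two-sided) = 0.00469
At α=0.1: p < α → reject H₀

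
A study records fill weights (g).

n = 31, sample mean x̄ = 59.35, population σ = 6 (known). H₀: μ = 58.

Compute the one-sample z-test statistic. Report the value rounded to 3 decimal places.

SE = σ/√n = 6/√31 = 1.0776
z = (x̄−μ₀)/SE = (59.35−58)/1.0776 = 1.2527

test statistic = 1.253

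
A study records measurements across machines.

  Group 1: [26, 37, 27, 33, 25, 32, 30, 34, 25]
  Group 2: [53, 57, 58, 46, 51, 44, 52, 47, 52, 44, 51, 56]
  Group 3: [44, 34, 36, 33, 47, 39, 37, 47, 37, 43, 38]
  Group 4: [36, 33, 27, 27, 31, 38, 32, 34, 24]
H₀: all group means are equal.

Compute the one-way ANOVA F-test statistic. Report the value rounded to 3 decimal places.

Group means [29.89, 50.92, 39.55, 31.33], grand mean 38.951
SSB = Σnᵢ(x̄ᵢ−x̄)² = 2983.370; SSW = ΣΣ(x−x̄ᵢ)² = 820.533
MSB = 2983.370/3 = 994.4565; MSW = 820.533/37 = 22.1766
F = MSB/MSW = 44.8427
df = (3, 37)

test statistic = 44.843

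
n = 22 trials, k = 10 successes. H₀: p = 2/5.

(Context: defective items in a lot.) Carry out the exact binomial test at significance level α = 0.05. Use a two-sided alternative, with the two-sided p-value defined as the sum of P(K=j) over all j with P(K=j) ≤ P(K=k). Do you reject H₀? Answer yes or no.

reject H₀: no

Exact binomial: n=22, k=10, p₀=2/5=0.4000
P(X=j) = C(n,j)·p₀^j·(1−p₀)^(n−j); p = Σ P(X=j) over j with P(X=j) ≤ P(X=10)
p-value (two-sided) = 0.66547
At α=0.05: p ≥ α → fail to reject H₀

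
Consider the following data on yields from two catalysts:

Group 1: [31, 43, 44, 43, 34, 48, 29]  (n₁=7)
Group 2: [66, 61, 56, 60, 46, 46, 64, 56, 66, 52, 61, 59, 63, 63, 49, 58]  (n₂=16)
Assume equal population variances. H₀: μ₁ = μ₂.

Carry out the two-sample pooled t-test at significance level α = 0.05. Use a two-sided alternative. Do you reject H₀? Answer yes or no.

reject H₀: yes

x̄₁=38.857, s₁=7.381, n₁=7
x̄₂=57.875, s₂=6.582, n₂=16
s_p² = [6·7.381² + 15·6.582²]/21 = 46.5051
SE = √(s_p²·(1/7+1/16)) = 3.0903
t = (38.857−57.875)/3.0903 = -6.1540
df = 21
p-value (two-sided) = 0.00000
At α=0.05: p < α → reject H₀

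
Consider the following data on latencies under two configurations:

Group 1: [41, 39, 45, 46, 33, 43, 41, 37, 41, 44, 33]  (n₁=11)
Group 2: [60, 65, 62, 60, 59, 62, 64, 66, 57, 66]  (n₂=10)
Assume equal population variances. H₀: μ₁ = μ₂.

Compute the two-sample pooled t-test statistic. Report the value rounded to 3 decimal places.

test statistic = -12.942

x̄₁=40.273, s₁=4.429, n₁=11
x̄₂=62.100, s₂=3.107, n₂=10
s_p² = [10·4.429² + 9·3.107²]/19 = 14.8990
SE = √(s_p²·(1/11+1/10)) = 1.6865
t = (40.273−62.100)/1.6865 = -12.9422
df = 19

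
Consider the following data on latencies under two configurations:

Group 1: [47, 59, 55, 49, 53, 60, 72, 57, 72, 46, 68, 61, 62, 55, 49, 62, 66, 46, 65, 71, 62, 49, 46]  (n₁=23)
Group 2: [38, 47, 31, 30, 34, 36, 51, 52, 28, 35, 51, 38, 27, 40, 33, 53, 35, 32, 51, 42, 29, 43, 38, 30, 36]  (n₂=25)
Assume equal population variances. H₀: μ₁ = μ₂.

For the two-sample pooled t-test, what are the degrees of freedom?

degrees of freedom = 46

df = n₁ + n₂ − 2 = 23 + 25 − 2 = 46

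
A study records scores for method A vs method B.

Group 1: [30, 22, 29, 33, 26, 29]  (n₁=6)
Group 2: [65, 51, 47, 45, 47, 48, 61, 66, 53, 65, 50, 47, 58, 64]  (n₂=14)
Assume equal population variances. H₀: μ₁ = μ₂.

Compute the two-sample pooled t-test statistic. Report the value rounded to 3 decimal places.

x̄₁=28.167, s₁=3.764, n₁=6
x̄₂=54.786, s₂=8.002, n₂=14
s_p² = [5·3.764² + 13·8.002²]/18 = 50.1772
SE = √(s_p²·(1/6+1/14)) = 3.4564
t = (28.167−54.786)/3.4564 = -7.7013
df = 18

test statistic = -7.701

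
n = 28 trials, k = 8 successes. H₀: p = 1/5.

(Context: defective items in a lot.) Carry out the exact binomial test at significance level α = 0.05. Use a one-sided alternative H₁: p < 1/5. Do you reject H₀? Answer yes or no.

Exact binomial: n=28, k=8, p₀=1/5=0.2000
P(X≤8) from Σ C(n,i)·p₀^i·(1−p₀)^(n−i)
p-value (one-sided, H₁ less) = 0.90997
At α=0.05: p ≥ α → fail to reject H₀

reject H₀: no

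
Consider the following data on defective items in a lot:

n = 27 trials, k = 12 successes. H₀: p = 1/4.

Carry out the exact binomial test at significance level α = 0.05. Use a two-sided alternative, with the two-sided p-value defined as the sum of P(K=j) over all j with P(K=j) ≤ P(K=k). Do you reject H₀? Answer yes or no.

reject H₀: yes

Exact binomial: n=27, k=12, p₀=1/4=0.2500
P(X=j) = C(n,j)·p₀^j·(1−p₀)^(n−j); p = Σ P(X=j) over j with P(X=j) ≤ P(X=12)
p-value (two-sided) = 0.02586
At α=0.05: p < α → reject H₀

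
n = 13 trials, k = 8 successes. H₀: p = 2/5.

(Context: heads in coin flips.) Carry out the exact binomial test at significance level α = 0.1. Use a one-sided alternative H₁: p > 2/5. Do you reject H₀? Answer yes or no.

reject H₀: yes

Exact binomial: n=13, k=8, p₀=2/5=0.4000
P(X≥8) from Σ C(n,i)·p₀^i·(1−p₀)^(n−i)
p-value (one-sided, H₁ greater) = 0.09767
At α=0.1: p < α → reject H₀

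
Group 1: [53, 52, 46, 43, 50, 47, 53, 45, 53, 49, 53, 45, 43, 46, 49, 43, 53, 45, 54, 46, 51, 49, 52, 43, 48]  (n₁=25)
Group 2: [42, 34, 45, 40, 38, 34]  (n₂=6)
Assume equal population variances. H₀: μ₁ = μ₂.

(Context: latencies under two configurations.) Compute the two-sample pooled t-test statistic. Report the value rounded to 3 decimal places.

test statistic = 5.419

x̄₁=48.440, s₁=3.787, n₁=25
x̄₂=38.833, s₂=4.401, n₂=6
s_p² = [24·3.787² + 5·4.401²]/29 = 15.2067
SE = √(s_p²·(1/25+1/6)) = 1.7728
t = (48.440−38.833)/1.7728 = 5.4190
df = 29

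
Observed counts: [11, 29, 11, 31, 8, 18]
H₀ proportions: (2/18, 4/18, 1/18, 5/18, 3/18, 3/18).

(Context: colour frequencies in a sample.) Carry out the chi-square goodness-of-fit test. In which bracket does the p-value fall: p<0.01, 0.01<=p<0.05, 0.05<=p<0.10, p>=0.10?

n = 108; E_i = n·p_i = [12.00, 24.00, 6.00, 30.00, 18.00, 18.00]
χ² = (11−12.00)²/12.00 + (29−24.00)²/24.00 + (11−6.00)²/6.00 + (31−30.00)²/30.00 + (8−18.00)²/18.00 + (18−18.00)²/18.00 = 10.8806
df = 5
p-value (upper-tail) = 0.05380
→ bracket: 0.05<=p<0.10

p-value bracket: 0.05<=p<0.10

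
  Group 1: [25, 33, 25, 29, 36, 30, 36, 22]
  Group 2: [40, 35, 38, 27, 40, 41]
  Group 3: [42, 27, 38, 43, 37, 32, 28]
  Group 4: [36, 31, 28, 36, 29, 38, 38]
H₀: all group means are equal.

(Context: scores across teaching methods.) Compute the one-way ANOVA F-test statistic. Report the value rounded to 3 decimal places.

test statistic = 2.519

Group means [29.50, 36.83, 35.29, 33.71], grand mean 33.571
SSB = Σnᵢ(x̄ᵢ−x̄)² = 217.167; SSW = ΣΣ(x−x̄ᵢ)² = 689.690
MSB = 217.167/3 = 72.3889; MSW = 689.690/24 = 28.7371
F = MSB/MSW = 2.5190
df = (3, 24)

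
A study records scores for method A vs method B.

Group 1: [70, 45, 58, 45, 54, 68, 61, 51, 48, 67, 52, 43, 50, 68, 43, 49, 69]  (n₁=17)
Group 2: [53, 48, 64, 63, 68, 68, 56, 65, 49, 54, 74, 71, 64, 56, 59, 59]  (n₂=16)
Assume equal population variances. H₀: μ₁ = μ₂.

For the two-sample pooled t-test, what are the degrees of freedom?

degrees of freedom = 31

df = n₁ + n₂ − 2 = 17 + 16 − 2 = 31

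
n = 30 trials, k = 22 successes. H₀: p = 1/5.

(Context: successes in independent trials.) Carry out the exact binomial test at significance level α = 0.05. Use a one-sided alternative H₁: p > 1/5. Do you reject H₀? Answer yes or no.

reject H₀: yes

Exact binomial: n=30, k=22, p₀=1/5=0.2000
P(X≥22) from Σ C(n,i)·p₀^i·(1−p₀)^(n−i)
p-value (one-sided, H₁ greater) = 0.00000
At α=0.05: p < α → reject H₀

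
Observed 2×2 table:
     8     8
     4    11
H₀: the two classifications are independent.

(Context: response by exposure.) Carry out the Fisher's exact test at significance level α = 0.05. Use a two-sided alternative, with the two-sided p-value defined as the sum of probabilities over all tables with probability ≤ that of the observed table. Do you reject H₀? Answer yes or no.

Margins: r₁=16, r₂=15, c₁=12, c₂=19, n=31
p_obs = C(16,8)·C(15,4)/C(31,12); sum pmf over tables with pmf ≤ p_obs
p-value (two-sided) = 0.27337
At α=0.05: p ≥ α → fail to reject H₀

reject H₀: no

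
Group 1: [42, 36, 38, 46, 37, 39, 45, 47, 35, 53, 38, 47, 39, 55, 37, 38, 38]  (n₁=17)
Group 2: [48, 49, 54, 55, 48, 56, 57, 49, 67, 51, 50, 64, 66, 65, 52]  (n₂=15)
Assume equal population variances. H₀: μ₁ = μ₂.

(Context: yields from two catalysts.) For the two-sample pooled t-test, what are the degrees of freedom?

degrees of freedom = 30

df = n₁ + n₂ − 2 = 17 + 15 − 2 = 30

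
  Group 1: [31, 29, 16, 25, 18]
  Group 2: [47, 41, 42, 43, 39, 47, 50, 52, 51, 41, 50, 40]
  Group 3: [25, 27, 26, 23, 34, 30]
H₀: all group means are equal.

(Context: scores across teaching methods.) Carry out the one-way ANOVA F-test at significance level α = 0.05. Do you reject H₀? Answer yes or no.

reject H₀: yes

Group means [23.80, 45.25, 27.50], grand mean 35.957
SSB = Σnᵢ(x̄ᵢ−x̄)² = 2204.407; SSW = ΣΣ(x−x̄ᵢ)² = 500.550
MSB = 2204.407/2 = 1102.2033; MSW = 500.550/20 = 25.0275
F = MSB/MSW = 44.0397
df = (2, 20)
p-value (upper-tail) = 0.00000
At α=0.05: p < α → reject H₀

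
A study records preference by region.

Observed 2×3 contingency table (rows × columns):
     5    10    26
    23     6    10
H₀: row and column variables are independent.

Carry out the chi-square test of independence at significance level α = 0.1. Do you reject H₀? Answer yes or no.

Row totals [41, 39], col totals [28, 16, 36], n=80
χ² = (5−14.35)²/14.35 + (10−8.20)²/8.20 + (26−18.45)²/18.45 + (23−13.65)²/13.65 + (6−7.80)²/7.80 + (10−17.55)²/17.55 = 19.6448
df = 2
p-value (upper-tail) = 0.00005
At α=0.1: p < α → reject H₀

reject H₀: yes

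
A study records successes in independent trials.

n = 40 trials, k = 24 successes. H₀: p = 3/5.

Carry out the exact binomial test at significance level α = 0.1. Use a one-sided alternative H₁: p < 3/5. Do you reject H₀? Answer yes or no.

Exact binomial: n=40, k=24, p₀=3/5=0.6000
P(X≤24) from Σ C(n,i)·p₀^i·(1−p₀)^(n−i)
p-value (one-sided, H₁ less) = 0.55978
At α=0.1: p ≥ α → fail to reject H₀

reject H₀: no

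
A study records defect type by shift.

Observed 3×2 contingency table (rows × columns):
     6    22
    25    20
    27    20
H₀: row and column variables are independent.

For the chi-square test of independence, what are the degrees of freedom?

df = (r−1)(c−1) = (3−1)·(2−1) = 2

degrees of freedom = 2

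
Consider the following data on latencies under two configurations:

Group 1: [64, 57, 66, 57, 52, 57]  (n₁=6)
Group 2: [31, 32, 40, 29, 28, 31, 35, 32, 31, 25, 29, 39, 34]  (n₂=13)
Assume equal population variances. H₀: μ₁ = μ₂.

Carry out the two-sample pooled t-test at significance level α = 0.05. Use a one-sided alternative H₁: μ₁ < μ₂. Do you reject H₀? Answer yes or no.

reject H₀: no

x̄₁=58.833, s₁=5.193, n₁=6
x̄₂=32.000, s₂=4.203, n₂=13
s_p² = [5·5.193² + 12·4.203²]/17 = 20.4020
SE = √(s_p²·(1/6+1/13)) = 2.2293
t = (58.833−32.000)/2.2293 = 12.0367
df = 17
p-value (one-sided, H₁ less) = 1.00000
At α=0.05: p ≥ α → fail to reject H₀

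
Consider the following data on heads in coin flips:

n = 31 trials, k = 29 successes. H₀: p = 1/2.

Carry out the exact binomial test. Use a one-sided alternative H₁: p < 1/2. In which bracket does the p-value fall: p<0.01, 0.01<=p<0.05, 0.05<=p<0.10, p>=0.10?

Exact binomial: n=31, k=29, p₀=1/2=0.5000
P(X≤29) from Σ C(n,i)·p₀^i·(1−p₀)^(n−i)
p-value (one-sided, H₁ less) = 1.00000
→ bracket: p>=0.10

p-value bracket: p>=0.10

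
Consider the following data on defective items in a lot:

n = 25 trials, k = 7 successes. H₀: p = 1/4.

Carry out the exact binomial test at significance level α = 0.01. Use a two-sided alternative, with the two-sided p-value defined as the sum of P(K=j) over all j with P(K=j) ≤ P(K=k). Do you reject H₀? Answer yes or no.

reject H₀: no

Exact binomial: n=25, k=7, p₀=1/4=0.2500
P(X=j) = C(n,j)·p₀^j·(1−p₀)^(n−j); p = Σ P(X=j) over j with P(X=j) ≤ P(X=7)
p-value (two-sided) = 0.81718
At α=0.01: p ≥ α → fail to reject H₀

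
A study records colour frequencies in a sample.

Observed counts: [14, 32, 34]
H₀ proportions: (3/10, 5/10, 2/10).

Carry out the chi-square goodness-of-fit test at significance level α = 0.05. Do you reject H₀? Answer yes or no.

reject H₀: yes

n = 80; E_i = n·p_i = [24.00, 40.00, 16.00]
χ² = (14−24.00)²/24.00 + (32−40.00)²/40.00 + (34−16.00)²/16.00 = 26.0167
df = 2
p-value (upper-tail) = 0.00000
At α=0.05: p < α → reject H₀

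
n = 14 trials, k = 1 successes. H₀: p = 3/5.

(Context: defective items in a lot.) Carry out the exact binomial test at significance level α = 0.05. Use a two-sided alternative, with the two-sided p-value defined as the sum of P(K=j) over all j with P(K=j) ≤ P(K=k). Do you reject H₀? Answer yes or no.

Exact binomial: n=14, k=1, p₀=3/5=0.6000
P(X=j) = C(n,j)·p₀^j·(1−p₀)^(n−j); p = Σ P(X=j) over j with P(X=j) ≤ P(X=1)
p-value (two-sided) = 0.00006
At α=0.05: p < α → reject H₀

reject H₀: yes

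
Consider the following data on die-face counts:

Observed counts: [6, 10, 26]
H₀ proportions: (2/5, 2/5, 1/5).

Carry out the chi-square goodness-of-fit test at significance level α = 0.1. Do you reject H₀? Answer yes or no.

reject H₀: yes

n = 42; E_i = n·p_i = [16.80, 16.80, 8.40]
χ² = (6−16.80)²/16.80 + (10−16.80)²/16.80 + (26−8.40)²/8.40 = 46.5714
df = 2
p-value (upper-tail) = 0.00000
At α=0.1: p < α → reject H₀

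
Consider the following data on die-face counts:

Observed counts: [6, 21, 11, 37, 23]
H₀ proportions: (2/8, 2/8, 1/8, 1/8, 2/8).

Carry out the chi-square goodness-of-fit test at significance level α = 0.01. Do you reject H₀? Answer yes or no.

reject H₀: yes

n = 98; E_i = n·p_i = [24.50, 24.50, 12.25, 12.25, 24.50]
χ² = (6−24.50)²/24.50 + (21−24.50)²/24.50 + (11−12.25)²/12.25 + (37−12.25)²/12.25 + (23−24.50)²/24.50 = 64.6939
df = 4
p-value (upper-tail) = 0.00000
At α=0.01: p < α → reject H₀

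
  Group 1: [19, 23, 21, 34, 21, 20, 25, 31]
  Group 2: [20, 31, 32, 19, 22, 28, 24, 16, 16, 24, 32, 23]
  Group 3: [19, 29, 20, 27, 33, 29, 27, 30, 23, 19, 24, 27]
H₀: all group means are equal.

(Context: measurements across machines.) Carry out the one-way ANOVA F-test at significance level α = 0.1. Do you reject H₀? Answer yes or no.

reject H₀: no

Group means [24.25, 23.92, 25.58], grand mean 24.625
SSB = Σnᵢ(x̄ᵢ−x̄)² = 18.167; SSW = ΣΣ(x−x̄ᵢ)² = 807.333
MSB = 18.167/2 = 9.0833; MSW = 807.333/29 = 27.8391
F = MSB/MSW = 0.3263
df = (2, 29)
p-value (upper-tail) = 0.72422
At α=0.1: p ≥ α → fail to reject H₀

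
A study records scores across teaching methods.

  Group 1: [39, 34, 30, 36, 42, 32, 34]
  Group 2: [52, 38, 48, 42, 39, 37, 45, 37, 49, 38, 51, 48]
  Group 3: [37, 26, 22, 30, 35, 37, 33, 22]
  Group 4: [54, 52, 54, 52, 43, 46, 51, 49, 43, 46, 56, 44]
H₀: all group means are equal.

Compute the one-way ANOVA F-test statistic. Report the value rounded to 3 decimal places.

test statistic = 24.235

Group means [35.29, 43.67, 30.25, 49.17], grand mean 41.103
SSB = Σnᵢ(x̄ᵢ−x̄)² = 2038.328; SSW = ΣΣ(x−x̄ᵢ)² = 981.262
MSB = 2038.328/3 = 679.4426; MSW = 981.262/35 = 28.0361
F = MSB/MSW = 24.2346
df = (3, 35)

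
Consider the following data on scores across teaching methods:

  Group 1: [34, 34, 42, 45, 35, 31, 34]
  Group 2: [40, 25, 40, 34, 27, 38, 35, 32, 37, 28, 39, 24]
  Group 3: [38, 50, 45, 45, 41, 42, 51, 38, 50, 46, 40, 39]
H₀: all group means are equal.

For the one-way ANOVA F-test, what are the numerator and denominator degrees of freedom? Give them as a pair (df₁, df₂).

k = 3 groups, N = 31 total
df = (k−1, N−k) = (3−1, 31−3) = (2, 28)

degrees of freedom = [2, 28]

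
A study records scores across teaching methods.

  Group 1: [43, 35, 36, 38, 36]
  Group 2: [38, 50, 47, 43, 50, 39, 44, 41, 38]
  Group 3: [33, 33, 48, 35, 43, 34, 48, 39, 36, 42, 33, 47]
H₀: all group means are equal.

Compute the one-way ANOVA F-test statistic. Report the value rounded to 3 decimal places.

Group means [37.60, 43.33, 39.25], grand mean 40.346
SSB = Σnᵢ(x̄ᵢ−x̄)² = 132.435; SSW = ΣΣ(x−x̄ᵢ)² = 633.450
MSB = 132.435/2 = 66.2173; MSW = 633.450/23 = 27.5413
F = MSB/MSW = 2.4043
df = (2, 23)

test statistic = 2.404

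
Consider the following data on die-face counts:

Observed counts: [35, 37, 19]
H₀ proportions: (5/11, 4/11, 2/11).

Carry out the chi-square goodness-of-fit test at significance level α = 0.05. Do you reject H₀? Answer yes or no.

reject H₀: no

n = 91; E_i = n·p_i = [41.36, 33.09, 16.55]
χ² = (35−41.36)²/41.36 + (37−33.09)²/33.09 + (19−16.55)²/16.55 = 1.8049
df = 2
p-value (upper-tail) = 0.40557
At α=0.05: p ≥ α → fail to reject H₀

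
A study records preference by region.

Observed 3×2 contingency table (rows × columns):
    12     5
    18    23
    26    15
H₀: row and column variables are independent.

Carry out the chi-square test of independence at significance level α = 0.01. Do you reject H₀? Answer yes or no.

Row totals [17, 41, 41], col totals [56, 43], n=99
χ² = (12−9.62)²/9.62 + (5−7.38)²/7.38 + (18−23.19)²/23.19 + (23−17.81)²/17.81 + (26−23.19)²/23.19 + (15−17.81)²/17.81 = 4.8194
df = 2
p-value (upper-tail) = 0.08984
At α=0.01: p ≥ α → fail to reject H₀

reject H₀: no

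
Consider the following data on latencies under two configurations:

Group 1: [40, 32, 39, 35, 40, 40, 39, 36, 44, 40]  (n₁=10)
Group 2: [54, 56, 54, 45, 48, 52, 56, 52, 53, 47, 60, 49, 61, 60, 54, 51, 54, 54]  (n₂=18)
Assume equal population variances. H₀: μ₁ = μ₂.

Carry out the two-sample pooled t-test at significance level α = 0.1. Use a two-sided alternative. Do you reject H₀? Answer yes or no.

reject H₀: yes

x̄₁=38.500, s₁=3.342, n₁=10
x̄₂=53.333, s₂=4.406, n₂=18
s_p² = [9·3.342² + 17·4.406²]/26 = 16.5577
SE = √(s_p²·(1/10+1/18)) = 1.6049
t = (38.500−53.333)/1.6049 = -9.2426
df = 26
p-value (two-sided) = 0.00000
At α=0.1: p < α → reject H₀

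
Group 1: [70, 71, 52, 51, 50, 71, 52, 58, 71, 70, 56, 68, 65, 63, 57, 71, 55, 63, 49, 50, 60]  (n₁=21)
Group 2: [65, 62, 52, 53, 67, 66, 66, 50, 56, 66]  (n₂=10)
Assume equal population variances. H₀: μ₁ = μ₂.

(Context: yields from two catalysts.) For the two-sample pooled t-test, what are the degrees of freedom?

df = n₁ + n₂ − 2 = 21 + 10 − 2 = 29

degrees of freedom = 29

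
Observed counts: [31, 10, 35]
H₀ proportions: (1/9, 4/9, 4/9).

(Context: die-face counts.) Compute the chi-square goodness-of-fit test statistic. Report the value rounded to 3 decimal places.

n = 76; E_i = n·p_i = [8.44, 33.78, 33.78]
χ² = (31−8.44)²/8.44 + (10−33.78)²/33.78 + (35−33.78)²/33.78 = 77.0296
df = 2

test statistic = 77.030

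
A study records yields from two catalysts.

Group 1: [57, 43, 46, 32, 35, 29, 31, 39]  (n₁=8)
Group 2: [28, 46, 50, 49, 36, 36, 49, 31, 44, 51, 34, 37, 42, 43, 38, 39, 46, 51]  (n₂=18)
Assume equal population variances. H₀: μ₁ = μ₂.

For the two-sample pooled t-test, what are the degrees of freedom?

df = n₁ + n₂ − 2 = 8 + 18 − 2 = 24

degrees of freedom = 24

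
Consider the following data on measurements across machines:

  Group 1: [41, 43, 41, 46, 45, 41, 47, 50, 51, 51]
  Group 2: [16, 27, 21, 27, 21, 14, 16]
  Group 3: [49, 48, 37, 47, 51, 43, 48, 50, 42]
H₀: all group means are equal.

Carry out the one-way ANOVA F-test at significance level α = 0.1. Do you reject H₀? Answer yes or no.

reject H₀: yes

Group means [45.60, 20.29, 46.11], grand mean 38.962
SSB = Σnᵢ(x̄ᵢ−x̄)² = 3342.244; SSW = ΣΣ(x−x̄ᵢ)² = 482.717
MSB = 3342.244/2 = 1671.1220; MSW = 482.717/23 = 20.9877
F = MSB/MSW = 79.6238
df = (2, 23)
p-value (upper-tail) = 0.00000
At α=0.1: p < α → reject H₀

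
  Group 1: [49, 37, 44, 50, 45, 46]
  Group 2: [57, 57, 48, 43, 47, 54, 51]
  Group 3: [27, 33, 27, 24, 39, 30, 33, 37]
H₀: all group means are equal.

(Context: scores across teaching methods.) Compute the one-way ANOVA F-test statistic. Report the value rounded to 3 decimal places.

test statistic = 29.932

Group means [45.17, 51.00, 31.25], grand mean 41.810
SSB = Σnᵢ(x̄ᵢ−x̄)² = 1550.905; SSW = ΣΣ(x−x̄ᵢ)² = 466.333
MSB = 1550.905/2 = 775.4524; MSW = 466.333/18 = 25.9074
F = MSB/MSW = 29.9317
df = (2, 18)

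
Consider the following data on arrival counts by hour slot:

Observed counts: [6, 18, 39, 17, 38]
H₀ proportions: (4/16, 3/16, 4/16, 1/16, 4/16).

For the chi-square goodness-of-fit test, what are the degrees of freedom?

degrees of freedom = 4

df = k − 1 = 5 − 1 = 4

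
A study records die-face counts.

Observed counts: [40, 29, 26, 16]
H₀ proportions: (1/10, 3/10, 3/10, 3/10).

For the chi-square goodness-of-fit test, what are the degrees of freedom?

degrees of freedom = 3

df = k − 1 = 4 − 1 = 3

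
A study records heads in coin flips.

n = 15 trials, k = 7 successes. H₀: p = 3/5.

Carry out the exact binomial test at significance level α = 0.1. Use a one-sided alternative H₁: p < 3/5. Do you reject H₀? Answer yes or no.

Exact binomial: n=15, k=7, p₀=3/5=0.6000
P(X≤7) from Σ C(n,i)·p₀^i·(1−p₀)^(n−i)
p-value (one-sided, H₁ less) = 0.21310
At α=0.1: p ≥ α → fail to reject H₀

reject H₀: no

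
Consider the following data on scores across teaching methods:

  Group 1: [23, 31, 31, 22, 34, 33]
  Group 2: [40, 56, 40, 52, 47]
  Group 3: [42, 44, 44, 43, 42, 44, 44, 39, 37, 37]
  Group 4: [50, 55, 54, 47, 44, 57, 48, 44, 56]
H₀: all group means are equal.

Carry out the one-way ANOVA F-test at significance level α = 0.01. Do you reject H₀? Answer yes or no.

Group means [29.00, 47.00, 41.60, 50.56], grand mean 42.667
SSB = Σnᵢ(x̄ᵢ−x̄)² = 1786.044; SSW = ΣΣ(x−x̄ᵢ)² = 620.622
MSB = 1786.044/3 = 595.3481; MSW = 620.622/26 = 23.8701
F = MSB/MSW = 24.9412
df = (3, 26)
p-value (upper-tail) = 0.00000
At α=0.01: p < α → reject H₀

reject H₀: yes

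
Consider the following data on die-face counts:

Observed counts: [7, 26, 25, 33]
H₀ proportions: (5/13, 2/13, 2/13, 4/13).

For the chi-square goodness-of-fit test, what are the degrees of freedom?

degrees of freedom = 3

df = k − 1 = 4 − 1 = 3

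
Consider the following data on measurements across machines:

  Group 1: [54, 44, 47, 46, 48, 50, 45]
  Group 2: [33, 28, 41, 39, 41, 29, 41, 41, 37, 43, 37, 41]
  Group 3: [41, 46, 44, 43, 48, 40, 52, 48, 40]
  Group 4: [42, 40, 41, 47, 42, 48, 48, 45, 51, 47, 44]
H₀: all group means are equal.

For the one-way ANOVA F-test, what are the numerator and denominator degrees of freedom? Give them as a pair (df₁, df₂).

k = 4 groups, N = 39 total
df = (k−1, N−k) = (4−1, 39−4) = (3, 35)

degrees of freedom = [3, 35]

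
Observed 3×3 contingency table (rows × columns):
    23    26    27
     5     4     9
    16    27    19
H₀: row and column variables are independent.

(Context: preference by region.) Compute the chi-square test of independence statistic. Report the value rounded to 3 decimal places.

test statistic = 3.683

Row totals [76, 18, 62], col totals [44, 57, 55], n=156
χ² = (23−21.44)²/21.44 + (26−27.77)²/27.77 + (27−26.79)²/26.79 + (5−5.08)²/5.08 + (4−6.58)²/6.58 + (9−6.35)²/6.35 + (16−17.49)²/17.49 + (27−22.65)²/22.65 + (19−21.86)²/21.86 = 3.6833
df = 4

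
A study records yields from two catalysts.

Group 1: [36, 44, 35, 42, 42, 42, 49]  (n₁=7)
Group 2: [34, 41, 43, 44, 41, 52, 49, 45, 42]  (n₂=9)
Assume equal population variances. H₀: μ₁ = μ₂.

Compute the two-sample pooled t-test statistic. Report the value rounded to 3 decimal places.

test statistic = -0.805

x̄₁=41.429, s₁=4.756, n₁=7
x̄₂=43.444, s₂=5.126, n₂=9
s_p² = [6·4.756² + 8·5.126²]/14 = 24.7098
SE = √(s_p²·(1/7+1/9)) = 2.5051
t = (41.429−43.444)/2.5051 = -0.8047
df = 14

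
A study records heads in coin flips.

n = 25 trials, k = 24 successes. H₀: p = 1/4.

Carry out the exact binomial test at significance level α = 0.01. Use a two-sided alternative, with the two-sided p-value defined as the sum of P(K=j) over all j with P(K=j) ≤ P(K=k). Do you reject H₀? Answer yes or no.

reject H₀: yes

Exact binomial: n=25, k=24, p₀=1/4=0.2500
P(X=j) = C(n,j)·p₀^j·(1−p₀)^(n−j); p = Σ P(X=j) over j with P(X=j) ≤ P(X=24)
p-value (two-sided) = 0.00000
At α=0.01: p < α → reject H₀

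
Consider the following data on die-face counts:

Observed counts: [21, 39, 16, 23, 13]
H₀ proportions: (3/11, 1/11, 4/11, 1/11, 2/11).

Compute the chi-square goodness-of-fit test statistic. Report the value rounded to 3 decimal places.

test statistic = 118.362

n = 112; E_i = n·p_i = [30.55, 10.18, 40.73, 10.18, 20.36]
χ² = (21−30.55)²/30.55 + (39−10.18)²/10.18 + (16−40.73)²/40.73 + (23−10.18)²/10.18 + (13−20.36)²/20.36 = 118.3616
df = 4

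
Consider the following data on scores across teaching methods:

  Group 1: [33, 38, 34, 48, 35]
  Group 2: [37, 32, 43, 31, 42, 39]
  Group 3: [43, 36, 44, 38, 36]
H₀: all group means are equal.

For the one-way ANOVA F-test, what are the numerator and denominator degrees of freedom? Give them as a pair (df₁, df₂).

k = 3 groups, N = 16 total
df = (k−1, N−k) = (3−1, 16−3) = (2, 13)

degrees of freedom = [2, 13]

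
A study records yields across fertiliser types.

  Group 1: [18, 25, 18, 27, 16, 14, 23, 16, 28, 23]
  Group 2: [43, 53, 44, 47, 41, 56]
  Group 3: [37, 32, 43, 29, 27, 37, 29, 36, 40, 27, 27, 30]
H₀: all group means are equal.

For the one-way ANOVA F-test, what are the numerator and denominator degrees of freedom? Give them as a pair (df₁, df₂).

degrees of freedom = [2, 25]

k = 3 groups, N = 28 total
df = (k−1, N−k) = (3−1, 28−3) = (2, 25)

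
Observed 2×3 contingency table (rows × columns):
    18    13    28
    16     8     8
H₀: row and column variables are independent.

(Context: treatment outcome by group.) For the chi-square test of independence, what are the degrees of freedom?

df = (r−1)(c−1) = (2−1)·(3−1) = 2

degrees of freedom = 2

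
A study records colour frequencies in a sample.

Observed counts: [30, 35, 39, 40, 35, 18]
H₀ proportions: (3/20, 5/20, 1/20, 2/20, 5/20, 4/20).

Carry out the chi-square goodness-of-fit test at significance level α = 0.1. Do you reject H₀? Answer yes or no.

reject H₀: yes

n = 197; E_i = n·p_i = [29.55, 49.25, 9.85, 19.70, 49.25, 39.40]
χ² = (30−29.55)²/29.55 + (35−49.25)²/49.25 + (39−9.85)²/9.85 + (40−19.70)²/19.70 + (35−49.25)²/49.25 + (18−39.40)²/39.40 = 127.0609
df = 5
p-value (upper-tail) = 0.00000
At α=0.1: p < α → reject H₀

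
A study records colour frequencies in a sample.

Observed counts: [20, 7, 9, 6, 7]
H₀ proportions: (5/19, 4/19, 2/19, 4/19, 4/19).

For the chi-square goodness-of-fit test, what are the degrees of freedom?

degrees of freedom = 4

df = k − 1 = 5 − 1 = 4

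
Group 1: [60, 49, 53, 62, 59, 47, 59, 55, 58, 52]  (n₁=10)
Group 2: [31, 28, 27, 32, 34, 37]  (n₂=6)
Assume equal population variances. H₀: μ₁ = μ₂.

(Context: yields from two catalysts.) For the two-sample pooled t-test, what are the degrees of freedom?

degrees of freedom = 14

df = n₁ + n₂ − 2 = 10 + 6 − 2 = 14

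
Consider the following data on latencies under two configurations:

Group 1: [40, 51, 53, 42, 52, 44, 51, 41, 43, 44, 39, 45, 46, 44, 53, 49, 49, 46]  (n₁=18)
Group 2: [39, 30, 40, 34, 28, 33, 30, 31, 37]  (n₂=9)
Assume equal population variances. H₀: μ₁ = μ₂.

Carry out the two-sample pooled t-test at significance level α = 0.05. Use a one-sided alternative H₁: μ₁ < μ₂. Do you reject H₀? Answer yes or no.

reject H₀: no

x̄₁=46.222, s₁=4.532, n₁=18
x̄₂=33.556, s₂=4.275, n₂=9
s_p² = [17·4.532² + 8·4.275²]/25 = 19.8133
SE = √(s_p²·(1/18+1/9)) = 1.8172
t = (46.222−33.556)/1.8172 = 6.9704
df = 25
p-value (one-sided, H₁ less) = 1.00000
At α=0.05: p ≥ α → fail to reject H₀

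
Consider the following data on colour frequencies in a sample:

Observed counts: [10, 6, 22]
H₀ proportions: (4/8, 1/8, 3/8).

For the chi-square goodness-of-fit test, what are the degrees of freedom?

degrees of freedom = 2

df = k − 1 = 3 − 1 = 2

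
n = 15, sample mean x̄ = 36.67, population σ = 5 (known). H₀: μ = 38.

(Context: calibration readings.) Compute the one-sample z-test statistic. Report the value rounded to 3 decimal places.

test statistic = -1.030

SE = σ/√n = 5/√15 = 1.2910
z = (x̄−μ₀)/SE = (36.67−38)/1.2910 = -1.0302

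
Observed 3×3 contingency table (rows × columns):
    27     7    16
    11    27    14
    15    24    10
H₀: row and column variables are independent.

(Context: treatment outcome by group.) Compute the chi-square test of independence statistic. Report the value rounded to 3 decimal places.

Row totals [50, 52, 49], col totals [53, 58, 40], n=151
χ² = (27−17.55)²/17.55 + (7−19.21)²/19.21 + (16−13.25)²/13.25 + (11−18.25)²/18.25 + (27−19.97)²/19.97 + (14−13.77)²/13.77 + (15−17.20)²/17.20 + (24−18.82)²/18.82 + (10−12.98)²/12.98 = 21.1656
df = 4

test statistic = 21.166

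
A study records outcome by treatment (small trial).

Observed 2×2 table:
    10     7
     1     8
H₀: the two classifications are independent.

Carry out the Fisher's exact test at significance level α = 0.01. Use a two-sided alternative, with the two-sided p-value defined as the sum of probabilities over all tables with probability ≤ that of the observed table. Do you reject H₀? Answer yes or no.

reject H₀: no

Margins: r₁=17, r₂=9, c₁=11, c₂=15, n=26
p_obs = C(17,10)·C(9,1)/C(26,11); sum pmf over tables with pmf ≤ p_obs
p-value (two-sided) = 0.03616
At α=0.01: p ≥ α → fail to reject H₀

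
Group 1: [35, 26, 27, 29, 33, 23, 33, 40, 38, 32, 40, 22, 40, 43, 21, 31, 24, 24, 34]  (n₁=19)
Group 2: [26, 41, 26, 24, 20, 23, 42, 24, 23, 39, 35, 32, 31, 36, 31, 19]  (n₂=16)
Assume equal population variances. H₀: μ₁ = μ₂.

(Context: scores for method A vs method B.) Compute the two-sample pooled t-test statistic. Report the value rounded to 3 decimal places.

x̄₁=31.316, s₁=6.896, n₁=19
x̄₂=29.500, s₂=7.448, n₂=16
s_p² = [18·6.896² + 15·7.448²]/33 = 51.1547
SE = √(s_p²·(1/19+1/16)) = 2.4268
t = (31.316−29.500)/2.4268 = 0.7482
df = 33

test statistic = 0.748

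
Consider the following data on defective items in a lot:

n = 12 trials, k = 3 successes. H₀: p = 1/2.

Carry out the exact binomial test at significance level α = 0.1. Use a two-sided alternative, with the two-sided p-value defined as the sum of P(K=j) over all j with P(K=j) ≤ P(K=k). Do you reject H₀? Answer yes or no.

reject H₀: no

Exact binomial: n=12, k=3, p₀=1/2=0.5000
P(X=j) = C(n,j)·p₀^j·(1−p₀)^(n−j); p = Σ P(X=j) over j with P(X=j) ≤ P(X=3)
p-value (two-sided) = 0.14600
At α=0.1: p ≥ α → fail to reject H₀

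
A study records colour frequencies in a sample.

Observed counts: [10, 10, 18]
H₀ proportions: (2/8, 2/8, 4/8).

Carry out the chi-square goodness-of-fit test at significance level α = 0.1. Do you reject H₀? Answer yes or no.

reject H₀: no

n = 38; E_i = n·p_i = [9.50, 9.50, 19.00]
χ² = (10−9.50)²/9.50 + (10−9.50)²/9.50 + (18−19.00)²/19.00 = 0.1053
df = 2
p-value (upper-tail) = 0.94873
At α=0.1: p ≥ α → fail to reject H₀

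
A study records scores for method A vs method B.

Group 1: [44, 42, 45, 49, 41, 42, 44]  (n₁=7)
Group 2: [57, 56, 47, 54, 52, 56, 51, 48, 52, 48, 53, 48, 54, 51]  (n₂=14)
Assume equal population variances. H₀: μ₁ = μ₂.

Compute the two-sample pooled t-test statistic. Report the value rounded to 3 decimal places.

x̄₁=43.857, s₁=2.673, n₁=7
x̄₂=51.929, s₂=3.293, n₂=14
s_p² = [6·2.673² + 13·3.293²]/19 = 9.6729
SE = √(s_p²·(1/7+1/14)) = 1.4397
t = (43.857−51.929)/1.4397 = -5.6063
df = 19

test statistic = -5.606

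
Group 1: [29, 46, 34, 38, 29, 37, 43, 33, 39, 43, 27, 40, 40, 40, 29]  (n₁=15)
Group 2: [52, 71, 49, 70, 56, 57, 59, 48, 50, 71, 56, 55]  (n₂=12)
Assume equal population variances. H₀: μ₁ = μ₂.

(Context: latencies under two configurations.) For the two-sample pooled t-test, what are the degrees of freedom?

df = n₁ + n₂ − 2 = 15 + 12 − 2 = 25

degrees of freedom = 25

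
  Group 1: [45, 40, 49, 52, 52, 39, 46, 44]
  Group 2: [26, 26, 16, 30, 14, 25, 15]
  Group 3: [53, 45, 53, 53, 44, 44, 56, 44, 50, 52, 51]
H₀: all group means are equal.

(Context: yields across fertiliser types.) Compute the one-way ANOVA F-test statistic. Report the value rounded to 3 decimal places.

Group means [45.88, 21.71, 49.55], grand mean 40.923
SSB = Σnᵢ(x̄ᵢ−x̄)² = 3596.815; SSW = ΣΣ(x−x̄ᵢ)² = 623.031
MSB = 3596.815/2 = 1798.4077; MSW = 623.031/23 = 27.0883
F = MSB/MSW = 66.3906
df = (2, 23)

test statistic = 66.391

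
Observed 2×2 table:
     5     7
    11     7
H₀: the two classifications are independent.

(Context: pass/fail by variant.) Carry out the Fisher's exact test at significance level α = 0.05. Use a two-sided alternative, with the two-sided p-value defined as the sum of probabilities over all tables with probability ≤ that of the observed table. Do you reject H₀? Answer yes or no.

Margins: r₁=12, r₂=18, c₁=16, c₂=14, n=30
p_obs = C(12,5)·C(18,11)/C(30,16); sum pmf over tables with pmf ≤ p_obs
p-value (two-sided) = 0.45717
At α=0.05: p ≥ α → fail to reject H₀

reject H₀: no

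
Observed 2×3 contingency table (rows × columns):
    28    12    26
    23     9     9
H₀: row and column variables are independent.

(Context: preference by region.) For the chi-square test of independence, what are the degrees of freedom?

degrees of freedom = 2

df = (r−1)(c−1) = (2−1)·(3−1) = 2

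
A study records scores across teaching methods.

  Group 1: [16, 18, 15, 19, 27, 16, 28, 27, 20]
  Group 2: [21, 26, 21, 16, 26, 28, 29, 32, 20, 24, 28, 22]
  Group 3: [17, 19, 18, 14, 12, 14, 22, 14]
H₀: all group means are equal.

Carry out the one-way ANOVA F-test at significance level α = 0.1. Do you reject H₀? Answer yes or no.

Group means [20.67, 24.42, 16.25], grand mean 21.000
SSB = Σnᵢ(x̄ᵢ−x̄)² = 321.583; SSW = ΣΣ(x−x̄ᵢ)² = 526.417
MSB = 321.583/2 = 160.7917; MSW = 526.417/26 = 20.2468
F = MSB/MSW = 7.9416
df = (2, 26)
p-value (upper-tail) = 0.00203
At α=0.1: p < α → reject H₀

reject H₀: yes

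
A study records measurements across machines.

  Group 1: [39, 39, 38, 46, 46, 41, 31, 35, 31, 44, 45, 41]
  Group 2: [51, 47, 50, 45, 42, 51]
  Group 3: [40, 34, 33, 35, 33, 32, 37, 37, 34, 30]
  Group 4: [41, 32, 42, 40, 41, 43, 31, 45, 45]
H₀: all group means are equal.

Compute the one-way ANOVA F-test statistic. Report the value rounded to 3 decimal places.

test statistic = 10.890

Group means [39.67, 47.67, 34.50, 40.00], grand mean 39.649
SSB = Σnᵢ(x̄ᵢ−x̄)² = 651.932; SSW = ΣΣ(x−x̄ᵢ)² = 658.500
MSB = 651.932/3 = 217.3108; MSW = 658.500/33 = 19.9545
F = MSB/MSW = 10.8903
df = (3, 33)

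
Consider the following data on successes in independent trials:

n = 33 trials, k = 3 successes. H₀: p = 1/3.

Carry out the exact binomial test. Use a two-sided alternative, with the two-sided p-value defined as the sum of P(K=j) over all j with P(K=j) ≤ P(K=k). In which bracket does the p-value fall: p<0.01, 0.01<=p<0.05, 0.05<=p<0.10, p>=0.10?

p-value bracket: p<0.01

Exact binomial: n=33, k=3, p₀=1/3=0.3333
P(X=j) = C(n,j)·p₀^j·(1−p₀)^(n−j); p = Σ P(X=j) over j with P(X=j) ≤ P(X=3)
p-value (two-sided) = 0.00248
→ bracket: p<0.01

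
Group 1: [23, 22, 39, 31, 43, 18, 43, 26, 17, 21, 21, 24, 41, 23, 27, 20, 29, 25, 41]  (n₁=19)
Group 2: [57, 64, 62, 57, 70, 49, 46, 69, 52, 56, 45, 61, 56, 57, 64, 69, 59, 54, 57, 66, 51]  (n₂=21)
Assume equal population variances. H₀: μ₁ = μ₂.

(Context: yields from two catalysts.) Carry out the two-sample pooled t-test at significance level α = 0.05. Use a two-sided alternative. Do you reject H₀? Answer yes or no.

x̄₁=28.105, s₁=8.875, n₁=19
x̄₂=58.143, s₂=7.261, n₂=21
s_p² = [18·8.875² + 20·7.261²]/38 = 65.0621
SE = √(s_p²·(1/19+1/21)) = 2.5539
t = (28.105−58.143)/2.5539 = -11.7614
df = 38
p-value (two-sided) = 0.00000
At α=0.05: p < α → reject H₀

reject H₀: yes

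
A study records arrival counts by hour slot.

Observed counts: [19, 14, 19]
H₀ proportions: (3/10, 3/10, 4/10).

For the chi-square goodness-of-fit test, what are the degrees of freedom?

degrees of freedom = 2

df = k − 1 = 3 − 1 = 2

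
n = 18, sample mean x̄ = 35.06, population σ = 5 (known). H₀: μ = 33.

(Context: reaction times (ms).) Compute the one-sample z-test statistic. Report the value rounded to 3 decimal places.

test statistic = 1.748

SE = σ/√n = 5/√18 = 1.1785
z = (x̄−μ₀)/SE = (35.06−33)/1.1785 = 1.7480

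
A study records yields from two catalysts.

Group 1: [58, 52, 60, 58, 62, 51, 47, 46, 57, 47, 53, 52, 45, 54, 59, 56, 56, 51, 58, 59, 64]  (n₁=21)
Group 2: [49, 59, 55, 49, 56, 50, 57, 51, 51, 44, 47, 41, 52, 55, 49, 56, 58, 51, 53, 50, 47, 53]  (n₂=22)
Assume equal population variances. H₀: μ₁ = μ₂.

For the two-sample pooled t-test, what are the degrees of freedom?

degrees of freedom = 41

df = n₁ + n₂ − 2 = 21 + 22 − 2 = 41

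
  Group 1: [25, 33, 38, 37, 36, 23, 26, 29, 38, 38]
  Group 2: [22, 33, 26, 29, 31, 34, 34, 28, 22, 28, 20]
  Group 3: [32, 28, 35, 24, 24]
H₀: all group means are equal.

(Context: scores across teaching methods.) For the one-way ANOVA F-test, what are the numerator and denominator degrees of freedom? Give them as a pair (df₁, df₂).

degrees of freedom = [2, 23]

k = 3 groups, N = 26 total
df = (k−1, N−k) = (3−1, 26−3) = (2, 23)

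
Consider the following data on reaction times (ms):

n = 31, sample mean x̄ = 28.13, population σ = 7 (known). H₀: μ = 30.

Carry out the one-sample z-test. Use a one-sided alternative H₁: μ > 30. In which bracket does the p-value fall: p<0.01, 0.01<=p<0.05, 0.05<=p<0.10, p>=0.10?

p-value bracket: p>=0.10

SE = σ/√n = 7/√31 = 1.2572
z = (x̄−μ₀)/SE = (28.13−30)/1.2572 = -1.4874
p-value (one-sided, H₁ greater) = 0.93154
→ bracket: p>=0.10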